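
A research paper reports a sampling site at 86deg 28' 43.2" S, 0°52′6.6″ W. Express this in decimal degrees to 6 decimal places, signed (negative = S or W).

Latitude: 28′ + 43.2″ = 28.72000′; 86 + 28.72000/60 = 86.4786667
S ⇒ negate
λ: 0° + 52/60 + 6.6/3600 = 0 + 0.866667 + 0.001833 = 0.8685000
hemisphere W, so the sign is −

-86.478667, -0.868500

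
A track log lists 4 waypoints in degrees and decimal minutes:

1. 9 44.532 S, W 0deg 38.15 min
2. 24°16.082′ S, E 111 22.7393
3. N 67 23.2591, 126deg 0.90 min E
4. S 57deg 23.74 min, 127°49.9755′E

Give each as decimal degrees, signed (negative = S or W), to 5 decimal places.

1. -9.74220, -0.63583
2. -24.26803, 111.37899
3. 67.38765, 126.01500
4. -57.39567, 127.83293

Point 1:
  Lat: 9 + 44.532/60 = 9.742200
  S → negative
  Lon: 38.15′ = 0.635833°; total 0.635833
  W → negative
Point 2:
  φ: 24 + 16.082/60 = 24.268033
  hemisphere S, so the sign is −
  Longitude: 22.7393′ = 0.378988°; total 111.378988
  E ⇒ keep positive
Point 3:
  φ: 23.2591′ = 0.387652°; total 67.387652
  N ⇒ keep positive
  λ: 0.9′ = 0.015000°; total 126.015000
  E → positive
Point 4:
  Lat: 23.74′ = 0.395667°; total 57.395667
  S → negative
  Lon: 49.9755′ = 0.832925°; total 127.832925
  E → positive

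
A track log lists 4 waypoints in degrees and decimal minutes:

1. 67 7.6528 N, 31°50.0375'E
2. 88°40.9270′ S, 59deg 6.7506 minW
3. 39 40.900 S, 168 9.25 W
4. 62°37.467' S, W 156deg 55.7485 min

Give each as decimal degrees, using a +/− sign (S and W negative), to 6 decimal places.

1. 67.127547, 31.833958
2. -88.682117, -59.112510
3. -39.681667, -168.154167
4. -62.624450, -156.929142

Point 1:
  Lat: 67 + 7.6528/60 = 67.1275467
  N ⇒ keep positive
  λ: 31 + 50.0375/60 = 31.8339583
  E → positive
Point 2:
  Latitude: 40.927′ = 0.682117°; total 88.6821167
  S ⇒ negate
  Longitude: 6.7506′ = 0.112510°; total 59.1125100
  W ⇒ negate
Point 3:
  Latitude: 40.9′ = 0.681667°; total 39.6816667
  hemisphere S, so the sign is −
  Lon: 9.25′ = 0.154167°; total 168.1541667
  W → negative
Point 4:
  Lat: 62 + 37.467/60 = 62.6244500
  S ⇒ negate
  Lon: 156 + 55.7485/60 = 156.9291417
  hemisphere W, so the sign is −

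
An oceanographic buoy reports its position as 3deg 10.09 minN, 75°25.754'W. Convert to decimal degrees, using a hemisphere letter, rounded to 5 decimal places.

3.16817° N, 75.42923° W

φ: 3 + 10.09/60 = 3.168167
Lon: 75 + 25.754/60 = 75.429233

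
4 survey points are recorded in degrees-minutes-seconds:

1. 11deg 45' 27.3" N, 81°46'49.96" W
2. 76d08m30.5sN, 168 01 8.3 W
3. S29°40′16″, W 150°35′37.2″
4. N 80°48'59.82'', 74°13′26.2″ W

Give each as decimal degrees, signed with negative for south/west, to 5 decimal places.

1. 11.75758, -81.78054
2. 76.14181, -168.01897
3. -29.67111, -150.59367
4. 80.81662, -74.22394

Point 1:
  Latitude: 45′ + 27.3″ = 45.45500′; 11 + 45.45500/60 = 11.757583
  N ⇒ keep positive
  Lon: 81° + 46/60 + 49.96/3600 = 81 + 0.766667 + 0.013878 = 81.780544
  hemisphere W, so the sign is −
Point 2:
  Latitude: 8′ + 30.5″ = 8.50833′; 76 + 8.50833/60 = 76.141806
  N → positive
  Longitude: 168 + 1/60 + 8.3/3600 = 168.018972
  W ⇒ negate
Point 3:
  Lat: 29 + 40/60 + 16/3600 = 29.671111
  hemisphere S, so the sign is −
  Longitude: 150 + 35/60 + 37.2/3600 = 150.593667
  W ⇒ negate
Point 4:
  Lat: 80 + 48/60 + 59.82/3600 = 80.816617
  N → positive
  λ: 74° + 13/60 + 26.2/3600 = 74 + 0.216667 + 0.007278 = 74.223944
  W ⇒ negate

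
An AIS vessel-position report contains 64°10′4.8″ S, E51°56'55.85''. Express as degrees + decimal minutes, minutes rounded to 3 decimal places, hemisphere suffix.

φ: 10 + 4.8/60 = 10.08000′
Lon: 56 + 55.85/60 = 56.93083′

64° 10.080′ S, 51° 56.931′ E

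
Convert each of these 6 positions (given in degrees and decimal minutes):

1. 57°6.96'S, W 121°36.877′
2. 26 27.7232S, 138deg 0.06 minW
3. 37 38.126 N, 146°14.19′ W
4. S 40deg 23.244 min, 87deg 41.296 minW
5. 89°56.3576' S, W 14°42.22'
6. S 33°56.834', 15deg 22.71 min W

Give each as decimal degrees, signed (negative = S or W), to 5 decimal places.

Point 1:
  φ: 57 + 6.96/60 = 57.116000
  S → negative
  Lon: 121 + 36.877/60 = 121.614617
  W → negative
Point 2:
  Latitude: 26 + 27.7232/60 = 26.462053
  S → negative
  Lon: 138 + 0.06/60 = 138.001000
  hemisphere W, so the sign is −
Point 3:
  φ: 37 + 38.126/60 = 37.635433
  N ⇒ keep positive
  λ: 14.19′ = 0.236500°; total 146.236500
  W ⇒ negate
Point 4:
  Lat: 40 + 23.244/60 = 40.387400
  hemisphere S, so the sign is −
  λ: 87 + 41.296/60 = 87.688267
  W ⇒ negate
Point 5:
  Latitude: 56.3576′ = 0.939293°; total 89.939293
  S → negative
  λ: 14 + 42.22/60 = 14.703667
  W ⇒ negate
Point 6:
  Lat: 33 + 56.834/60 = 33.947233
  S → negative
  Lon: 15 + 22.71/60 = 15.378500
  hemisphere W, so the sign is −

1. -57.11600, -121.61462
2. -26.46205, -138.00100
3. 37.63543, -146.23650
4. -40.38740, -87.68827
5. -89.93929, -14.70367
6. -33.94723, -15.37850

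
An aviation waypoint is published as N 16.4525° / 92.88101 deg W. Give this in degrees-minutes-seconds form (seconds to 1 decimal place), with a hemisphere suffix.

Latitude: 0.452500° → 27.15000′; 0.15000 × 60 = 9.000″
Longitude: whole degrees 92; 52.86060′ → 52′ and 51.636″

16°27′9.0″ N, 92°52′51.6″ W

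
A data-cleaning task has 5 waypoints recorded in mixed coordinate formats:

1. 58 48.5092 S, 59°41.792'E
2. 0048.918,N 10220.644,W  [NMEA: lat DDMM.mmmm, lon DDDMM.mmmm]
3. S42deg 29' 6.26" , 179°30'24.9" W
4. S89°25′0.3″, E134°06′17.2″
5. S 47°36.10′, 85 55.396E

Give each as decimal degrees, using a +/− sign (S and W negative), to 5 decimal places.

Point 1:
  Lat: 58 + 48.5092/60 = 58.808487
  S ⇒ negate
  Longitude: 59 + 41.792/60 = 59.696533
  E → positive
Point 2:
  Latitude: split at 2 digits → 00° and 48.918′; 0 + 48.918/60 = 0.815300
  N → positive
  λ: degrees = first 3 digits = 102, minutes = 20.644; 102 + 20.644/60 = 102.344067
  W ⇒ negate
Point 3:
  φ: 42 + 29/60 + 6.26/3600 = 42.485072
  S → negative
  Longitude: 30′ + 24.9″ = 30.41500′; 179 + 30.41500/60 = 179.506917
  hemisphere W, so the sign is −
Point 4:
  Latitude: 25′ + 0.3″ = 25.00500′; 89 + 25.00500/60 = 89.416750
  S → negative
  λ: 134° + 6/60 + 17.2/3600 = 134 + 0.100000 + 0.004778 = 134.104778
  E → positive
Point 5:
  Latitude: 36.1′ = 0.601667°; total 47.601667
  S ⇒ negate
  λ: 55.396′ = 0.923267°; total 85.923267
  E → positive

1. -58.80849, 59.69653
2. 0.81530, -102.34407
3. -42.48507, -179.50692
4. -89.41675, 134.10478
5. -47.60167, 85.92327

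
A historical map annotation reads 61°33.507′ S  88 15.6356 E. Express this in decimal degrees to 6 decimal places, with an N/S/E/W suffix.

Lat: 61 + 33.507/60 = 61.5584500
Lon: 88 + 15.6356/60 = 88.2605933

61.558450° S, 88.260593° E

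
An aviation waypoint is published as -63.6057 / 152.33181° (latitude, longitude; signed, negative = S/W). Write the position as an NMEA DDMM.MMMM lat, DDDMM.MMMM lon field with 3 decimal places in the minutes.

Latitude is negative → S; |value| = 63.605700
Latitude: minutes = (63.605700 − 63) × 60 = 36.34200
λ: 152° + 0.331810 × 60 = 152° 19.90860′

6336.342,S / 15219.909,E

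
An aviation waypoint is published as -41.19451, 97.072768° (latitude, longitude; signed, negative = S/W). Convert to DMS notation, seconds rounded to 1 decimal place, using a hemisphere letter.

41°11′40.2″ S, 97°04′22.0″ E

Latitude is negative → S; |value| = 41.194510
Latitude: whole degrees 41; 11.67060′ → 11′ and 40.236″
Longitude: whole degrees 97; 4.36608′ → 4′ and 21.965″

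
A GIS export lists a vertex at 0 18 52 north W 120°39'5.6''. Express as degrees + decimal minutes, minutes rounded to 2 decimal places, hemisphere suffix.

0° 18.87′ N, 120° 39.09′ W

φ: seconds/60 = 0.86667; minutes = 18 + 0.86667 = 18.8667
λ: 39 + 5.6/60 = 39.0933′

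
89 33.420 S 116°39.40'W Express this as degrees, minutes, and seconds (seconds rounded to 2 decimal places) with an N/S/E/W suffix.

89°33′25.20″ S, 116°39′24.00″ W

Lat: fractional minutes 0.42000 × 60 = 25.2000″
λ: 39.40000′ → 39′ and 0.40000 × 60 = 24.0000″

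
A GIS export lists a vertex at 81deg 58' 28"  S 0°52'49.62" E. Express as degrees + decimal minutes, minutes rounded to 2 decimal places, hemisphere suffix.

81° 58.47′ S, 0° 52.83′ E

φ: seconds/60 = 0.46667; minutes = 58 + 0.46667 = 58.4667
Lon: seconds/60 = 0.82700; minutes = 52 + 0.82700 = 52.8270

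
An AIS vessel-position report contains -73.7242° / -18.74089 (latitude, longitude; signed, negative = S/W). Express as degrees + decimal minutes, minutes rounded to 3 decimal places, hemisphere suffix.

Latitude is negative → S; |value| = 73.724200
Lat: fractional part 0.724200 → 43.45200 minutes
Longitude is negative → W; |value| = 18.740890
Longitude: minutes = (18.740890 − 18) × 60 = 44.45340

73° 43.452′ S, 18° 44.453′ W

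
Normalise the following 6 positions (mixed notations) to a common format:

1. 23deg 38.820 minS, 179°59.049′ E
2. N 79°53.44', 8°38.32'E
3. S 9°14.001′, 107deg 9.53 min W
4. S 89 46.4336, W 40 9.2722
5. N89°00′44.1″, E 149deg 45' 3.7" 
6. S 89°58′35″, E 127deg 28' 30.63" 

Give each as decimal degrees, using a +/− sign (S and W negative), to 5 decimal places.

Point 1:
  Latitude: 38.82′ = 0.647000°; total 23.647000
  hemisphere S, so the sign is −
  λ: 59.049′ = 0.984150°; total 179.984150
  E ⇒ keep positive
Point 2:
  φ: 53.44′ = 0.890667°; total 79.890667
  N ⇒ keep positive
  Lon: 8 + 38.32/60 = 8.638667
  E ⇒ keep positive
Point 3:
  Lat: 14.001′ = 0.233350°; total 9.233350
  hemisphere S, so the sign is −
  λ: 107 + 9.53/60 = 107.158833
  W ⇒ negate
Point 4:
  Latitude: 89 + 46.4336/60 = 89.773893
  hemisphere S, so the sign is −
  λ: 9.2722′ = 0.154537°; total 40.154537
  W ⇒ negate
Point 5:
  φ: 89° + 0/60 + 44.1/3600 = 89 + 0.000000 + 0.012250 = 89.012250
  N ⇒ keep positive
  λ: 149° + 45/60 + 3.7/3600 = 149 + 0.750000 + 0.001028 = 149.751028
  E → positive
Point 6:
  Lat: 89° + 58/60 + 35/3600 = 89 + 0.966667 + 0.009722 = 89.976389
  S ⇒ negate
  λ: 127° + 28/60 + 30.63/3600 = 127 + 0.466667 + 0.008508 = 127.475175
  E → positive

1. -23.64700, 179.98415
2. 79.89067, 8.63867
3. -9.23335, -107.15883
4. -89.77389, -40.15454
5. 89.01225, 149.75103
6. -89.97639, 127.47518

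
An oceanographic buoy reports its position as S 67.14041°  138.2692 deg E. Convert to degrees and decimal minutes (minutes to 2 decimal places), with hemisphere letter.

Latitude: fractional part 0.140410 → 8.4246 minutes
λ: 138° + 0.269200 × 60 = 138° 16.1520′

67° 8.42′ S, 138° 16.15′ E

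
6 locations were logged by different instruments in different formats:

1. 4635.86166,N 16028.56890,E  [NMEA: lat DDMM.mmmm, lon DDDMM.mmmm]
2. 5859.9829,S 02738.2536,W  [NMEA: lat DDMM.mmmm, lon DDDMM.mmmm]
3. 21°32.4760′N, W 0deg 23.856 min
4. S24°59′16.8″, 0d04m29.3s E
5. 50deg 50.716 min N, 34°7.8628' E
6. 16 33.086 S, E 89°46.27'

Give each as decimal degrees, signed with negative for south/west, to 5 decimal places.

Point 1:
  Latitude: degrees = first 2 digits = 46, minutes = 35.86166; 46 + 35.86166/60 = 46.597694
  N ⇒ keep positive
  Lon: degrees = first 3 digits = 160, minutes = 28.5689; 160 + 28.5689/60 = 160.476148
  E → positive
Point 2:
  Lat: split at 2 digits → 58° and 59.9829′; 58 + 59.9829/60 = 58.999715
  hemisphere S, so the sign is −
  Longitude: split at 3 digits → 027° and 38.2536′; 27 + 38.2536/60 = 27.637560
  W ⇒ negate
Point 3:
  Latitude: 32.476′ = 0.541267°; total 21.541267
  N → positive
  Longitude: 0 + 23.856/60 = 0.397600
  W ⇒ negate
Point 4:
  φ: 24° + 59/60 + 16.8/3600 = 24 + 0.983333 + 0.004667 = 24.988000
  hemisphere S, so the sign is −
  Longitude: 0° + 4/60 + 29.3/3600 = 0 + 0.066667 + 0.008139 = 0.074806
  E ⇒ keep positive
Point 5:
  Latitude: 50.716′ = 0.845267°; total 50.845267
  N → positive
  Longitude: 7.8628′ = 0.131047°; total 34.131047
  E → positive
Point 6:
  φ: 16 + 33.086/60 = 16.551433
  S ⇒ negate
  Longitude: 89 + 46.27/60 = 89.771167
  E ⇒ keep positive

1. 46.59769, 160.47615
2. -58.99972, -27.63756
3. 21.54127, -0.39760
4. -24.98800, 0.07481
5. 50.84527, 34.13105
6. -16.55143, 89.77117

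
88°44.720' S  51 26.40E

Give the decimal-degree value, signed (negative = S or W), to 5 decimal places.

Latitude: 88 + 44.72/60 = 88.745333
S ⇒ negate
λ: 26.4′ = 0.440000°; total 51.440000
E ⇒ keep positive

-88.74533, 51.44000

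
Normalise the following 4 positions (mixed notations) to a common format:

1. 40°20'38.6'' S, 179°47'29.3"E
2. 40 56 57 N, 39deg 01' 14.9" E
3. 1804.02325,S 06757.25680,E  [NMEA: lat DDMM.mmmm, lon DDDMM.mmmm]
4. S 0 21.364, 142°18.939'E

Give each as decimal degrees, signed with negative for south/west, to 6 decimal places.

Point 1:
  φ: 40° + 20/60 + 38.6/3600 = 40 + 0.333333 + 0.010722 = 40.3440556
  S → negative
  λ: 179 + 47/60 + 29.3/3600 = 179.7914722
  E ⇒ keep positive
Point 2:
  φ: 40 + 56/60 + 57/3600 = 40.9491667
  N → positive
  Longitude: 39° + 1/60 + 14.9/3600 = 39 + 0.016667 + 0.004139 = 39.0208056
  E ⇒ keep positive
Point 3:
  Latitude: degrees = first 2 digits = 18, minutes = 4.02325; 18 + 4.02325/60 = 18.0670542
  S ⇒ negate
  Lon: split at 3 digits → 067° and 57.2568′; 67 + 57.2568/60 = 67.9542800
  E → positive
Point 4:
  Latitude: 21.364′ = 0.356067°; total 0.3560667
  hemisphere S, so the sign is −
  Longitude: 142 + 18.939/60 = 142.3156500
  E → positive

1. -40.344056, 179.791472
2. 40.949167, 39.020806
3. -18.067054, 67.954280
4. -0.356067, 142.315650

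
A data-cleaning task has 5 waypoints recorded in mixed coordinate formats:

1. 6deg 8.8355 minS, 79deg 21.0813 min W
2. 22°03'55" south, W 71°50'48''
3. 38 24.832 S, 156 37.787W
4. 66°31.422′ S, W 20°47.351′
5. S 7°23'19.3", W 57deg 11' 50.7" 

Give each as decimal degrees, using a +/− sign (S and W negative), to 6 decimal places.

Point 1:
  Latitude: 8.8355′ = 0.147258°; total 6.1472583
  S → negative
  Longitude: 79 + 21.0813/60 = 79.3513550
  W → negative
Point 2:
  φ: 22° + 3/60 + 55/3600 = 22 + 0.050000 + 0.015278 = 22.0652778
  S ⇒ negate
  Longitude: 71° + 50/60 + 48/3600 = 71 + 0.833333 + 0.013333 = 71.8466667
  W → negative
Point 3:
  φ: 24.832′ = 0.413867°; total 38.4138667
  S → negative
  λ: 156 + 37.787/60 = 156.6297833
  W → negative
Point 4:
  φ: 66 + 31.422/60 = 66.5237000
  S ⇒ negate
  Longitude: 20 + 47.351/60 = 20.7891833
  hemisphere W, so the sign is −
Point 5:
  Lat: 23′ + 19.3″ = 23.32167′; 7 + 23.32167/60 = 7.3886944
  S → negative
  Lon: 57 + 11/60 + 50.7/3600 = 57.1974167
  W → negative

1. -6.147258, -79.351355
2. -22.065278, -71.846667
3. -38.413867, -156.629783
4. -66.523700, -20.789183
5. -7.388694, -57.197417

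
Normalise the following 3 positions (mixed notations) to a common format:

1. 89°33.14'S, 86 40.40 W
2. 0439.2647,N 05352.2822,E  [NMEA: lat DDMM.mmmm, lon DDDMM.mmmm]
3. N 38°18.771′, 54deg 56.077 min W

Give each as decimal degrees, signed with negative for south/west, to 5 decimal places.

1. -89.55233, -86.67333
2. 4.65441, 53.87137
3. 38.31285, -54.93462

Point 1:
  φ: 89 + 33.14/60 = 89.552333
  S → negative
  Longitude: 40.4′ = 0.673333°; total 86.673333
  W → negative
Point 2:
  Lat: split at 2 digits → 04° and 39.2647′; 4 + 39.2647/60 = 4.654412
  N ⇒ keep positive
  Longitude: degrees = first 3 digits = 53, minutes = 52.2822; 53 + 52.2822/60 = 53.871370
  E → positive
Point 3:
  Latitude: 38 + 18.771/60 = 38.312850
  N ⇒ keep positive
  λ: 56.077′ = 0.934617°; total 54.934617
  hemisphere W, so the sign is −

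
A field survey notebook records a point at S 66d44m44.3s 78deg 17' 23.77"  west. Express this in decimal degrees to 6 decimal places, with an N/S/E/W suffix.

φ: 44′ + 44.3″ = 44.73833′; 66 + 44.73833/60 = 66.7456389
λ: 17′ + 23.77″ = 17.39617′; 78 + 17.39617/60 = 78.2899361

66.745639° S, 78.289936° W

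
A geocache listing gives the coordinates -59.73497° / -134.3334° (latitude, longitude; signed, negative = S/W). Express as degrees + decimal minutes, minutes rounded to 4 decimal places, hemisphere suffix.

Latitude is negative → S; |value| = 59.734970
Latitude: fractional part 0.734970 → 44.098200 minutes
Longitude is negative → W; |value| = 134.333400
λ: 134° + 0.333400 × 60 = 134° 20.004000′

59° 44.0982′ S, 134° 20.0040′ W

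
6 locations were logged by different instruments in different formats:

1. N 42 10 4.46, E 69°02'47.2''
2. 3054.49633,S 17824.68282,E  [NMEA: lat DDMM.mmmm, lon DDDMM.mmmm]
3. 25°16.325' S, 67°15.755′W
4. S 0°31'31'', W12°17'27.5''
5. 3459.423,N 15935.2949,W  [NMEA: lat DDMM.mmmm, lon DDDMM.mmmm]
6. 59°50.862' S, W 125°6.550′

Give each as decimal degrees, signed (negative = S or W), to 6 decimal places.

Point 1:
  Latitude: 42 + 10/60 + 4.46/3600 = 42.1679056
  N ⇒ keep positive
  Lon: 69 + 2/60 + 47.2/3600 = 69.0464444
  E ⇒ keep positive
Point 2:
  φ: split at 2 digits → 30° and 54.49633′; 30 + 54.49633/60 = 30.9082722
  hemisphere S, so the sign is −
  λ: degrees = first 3 digits = 178, minutes = 24.68282; 178 + 24.68282/60 = 178.4113803
  E → positive
Point 3:
  Lat: 16.325′ = 0.272083°; total 25.2720833
  S → negative
  Longitude: 67 + 15.755/60 = 67.2625833
  W ⇒ negate
Point 4:
  Latitude: 0° + 31/60 + 31/3600 = 0 + 0.516667 + 0.008611 = 0.5252778
  hemisphere S, so the sign is −
  Longitude: 17′ + 27.5″ = 17.45833′; 12 + 17.45833/60 = 12.2909722
  hemisphere W, so the sign is −
Point 5:
  Lat: degrees = first 2 digits = 34, minutes = 59.423; 34 + 59.423/60 = 34.9903833
  N → positive
  Lon: split at 3 digits → 159° and 35.2949′; 159 + 35.2949/60 = 159.5882483
  W ⇒ negate
Point 6:
  Latitude: 59 + 50.862/60 = 59.8477000
  S ⇒ negate
  λ: 6.55′ = 0.109167°; total 125.1091667
  hemisphere W, so the sign is −

1. 42.167906, 69.046444
2. -30.908272, 178.411380
3. -25.272083, -67.262583
4. -0.525278, -12.290972
5. 34.990383, -159.588248
6. -59.847700, -125.109167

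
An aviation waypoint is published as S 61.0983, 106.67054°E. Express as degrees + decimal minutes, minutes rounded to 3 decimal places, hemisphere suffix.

Lat: fractional part 0.098300 → 5.89800 minutes
λ: fractional part 0.670540 → 40.23240 minutes

61° 5.898′ S, 106° 40.232′ E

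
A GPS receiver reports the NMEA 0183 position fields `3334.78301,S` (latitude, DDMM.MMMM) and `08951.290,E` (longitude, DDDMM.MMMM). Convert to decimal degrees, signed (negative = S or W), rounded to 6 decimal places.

Lat: split at 2 digits → 33° and 34.78301′; 33 + 34.78301/60 = 33.5797168
S → negative
Longitude: degrees = first 3 digits = 89, minutes = 51.29; 89 + 51.29/60 = 89.8548333
E → positive

-33.579717, 89.854833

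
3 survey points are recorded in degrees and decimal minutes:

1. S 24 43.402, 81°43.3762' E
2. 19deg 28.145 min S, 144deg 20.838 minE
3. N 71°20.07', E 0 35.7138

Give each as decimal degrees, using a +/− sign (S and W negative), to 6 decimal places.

Point 1:
  φ: 24 + 43.402/60 = 24.7233667
  S → negative
  Lon: 81 + 43.3762/60 = 81.7229367
  E ⇒ keep positive
Point 2:
  Latitude: 28.145′ = 0.469083°; total 19.4690833
  S ⇒ negate
  Lon: 20.838′ = 0.347300°; total 144.3473000
  E ⇒ keep positive
Point 3:
  φ: 71 + 20.07/60 = 71.3345000
  N → positive
  Lon: 0 + 35.7138/60 = 0.5952300
  E ⇒ keep positive

1. -24.723367, 81.722937
2. -19.469083, 144.347300
3. 71.334500, 0.595230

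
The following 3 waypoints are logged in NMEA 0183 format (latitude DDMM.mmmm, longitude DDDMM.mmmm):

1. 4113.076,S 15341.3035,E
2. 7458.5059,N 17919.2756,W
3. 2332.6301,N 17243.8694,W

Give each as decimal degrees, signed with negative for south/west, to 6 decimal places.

1. -41.217933, 153.688392
2. 74.975098, -179.321260
3. 23.543835, -172.731157

Point 1:
  Latitude: split at 2 digits → 41° and 13.076′; 41 + 13.076/60 = 41.2179333
  hemisphere S, so the sign is −
  Lon: split at 3 digits → 153° and 41.3035′; 153 + 41.3035/60 = 153.6883917
  E → positive
Point 2:
  φ: split at 2 digits → 74° and 58.5059′; 74 + 58.5059/60 = 74.9750983
  N ⇒ keep positive
  λ: split at 3 digits → 179° and 19.2756′; 179 + 19.2756/60 = 179.3212600
  hemisphere W, so the sign is −
Point 3:
  φ: degrees = first 2 digits = 23, minutes = 32.6301; 23 + 32.6301/60 = 23.5438350
  N ⇒ keep positive
  λ: degrees = first 3 digits = 172, minutes = 43.8694; 172 + 43.8694/60 = 172.7311567
  W → negative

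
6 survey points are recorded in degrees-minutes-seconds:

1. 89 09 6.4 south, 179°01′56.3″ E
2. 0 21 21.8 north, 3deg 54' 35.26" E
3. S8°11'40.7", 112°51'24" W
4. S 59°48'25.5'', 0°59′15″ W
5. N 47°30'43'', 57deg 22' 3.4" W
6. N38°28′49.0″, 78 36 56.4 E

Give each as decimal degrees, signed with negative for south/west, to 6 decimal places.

Point 1:
  φ: 89 + 9/60 + 6.4/3600 = 89.1517778
  S → negative
  λ: 179 + 1/60 + 56.3/3600 = 179.0323056
  E → positive
Point 2:
  Lat: 0° + 21/60 + 21.8/3600 = 0 + 0.350000 + 0.006056 = 0.3560556
  N ⇒ keep positive
  Lon: 54′ + 35.26″ = 54.58767′; 3 + 54.58767/60 = 3.9097944
  E → positive
Point 3:
  φ: 8 + 11/60 + 40.7/3600 = 8.1946389
  S ⇒ negate
  λ: 112 + 51/60 + 24/3600 = 112.8566667
  W → negative
Point 4:
  Lat: 48′ + 25.5″ = 48.42500′; 59 + 48.42500/60 = 59.8070833
  hemisphere S, so the sign is −
  Longitude: 59′ + 15″ = 59.25000′; 0 + 59.25000/60 = 0.9875000
  W → negative
Point 5:
  Latitude: 47° + 30/60 + 43/3600 = 47 + 0.500000 + 0.011944 = 47.5119444
  N ⇒ keep positive
  λ: 22′ + 3.4″ = 22.05667′; 57 + 22.05667/60 = 57.3676111
  W ⇒ negate
Point 6:
  φ: 38 + 28/60 + 49/3600 = 38.4802778
  N ⇒ keep positive
  Longitude: 78° + 36/60 + 56.4/3600 = 78 + 0.600000 + 0.015667 = 78.6156667
  E → positive

1. -89.151778, 179.032306
2. 0.356056, 3.909794
3. -8.194639, -112.856667
4. -59.807083, -0.987500
5. 47.511944, -57.367611
6. 38.480278, 78.615667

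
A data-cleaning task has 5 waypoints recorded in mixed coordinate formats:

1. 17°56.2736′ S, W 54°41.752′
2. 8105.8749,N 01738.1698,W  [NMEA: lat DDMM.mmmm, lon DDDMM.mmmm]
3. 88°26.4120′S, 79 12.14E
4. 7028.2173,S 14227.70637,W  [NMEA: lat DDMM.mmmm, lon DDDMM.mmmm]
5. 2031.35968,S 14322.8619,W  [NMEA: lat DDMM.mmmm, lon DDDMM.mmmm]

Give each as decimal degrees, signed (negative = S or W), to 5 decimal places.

Point 1:
  φ: 17 + 56.2736/60 = 17.937893
  hemisphere S, so the sign is −
  λ: 54 + 41.752/60 = 54.695867
  W ⇒ negate
Point 2:
  Lat: degrees = first 2 digits = 81, minutes = 5.8749; 81 + 5.8749/60 = 81.097915
  N ⇒ keep positive
  Lon: split at 3 digits → 017° and 38.1698′; 17 + 38.1698/60 = 17.636163
  W ⇒ negate
Point 3:
  Latitude: 88 + 26.412/60 = 88.440200
  S ⇒ negate
  Lon: 12.14′ = 0.202333°; total 79.202333
  E ⇒ keep positive
Point 4:
  Latitude: split at 2 digits → 70° and 28.2173′; 70 + 28.2173/60 = 70.470288
  S → negative
  Lon: degrees = first 3 digits = 142, minutes = 27.70637; 142 + 27.70637/60 = 142.461773
  W ⇒ negate
Point 5:
  φ: degrees = first 2 digits = 20, minutes = 31.35968; 20 + 31.35968/60 = 20.522661
  hemisphere S, so the sign is −
  Lon: split at 3 digits → 143° and 22.8619′; 143 + 22.8619/60 = 143.381032
  hemisphere W, so the sign is −

1. -17.93789, -54.69587
2. 81.09792, -17.63616
3. -88.44020, 79.20233
4. -70.47029, -142.46177
5. -20.52266, -143.38103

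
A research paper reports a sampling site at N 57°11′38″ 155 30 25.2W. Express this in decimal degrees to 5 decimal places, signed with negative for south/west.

φ: 57° + 11/60 + 38/3600 = 57 + 0.183333 + 0.010556 = 57.193889
N → positive
Lon: 155° + 30/60 + 25.2/3600 = 155 + 0.500000 + 0.007000 = 155.507000
hemisphere W, so the sign is −

57.19389, -155.50700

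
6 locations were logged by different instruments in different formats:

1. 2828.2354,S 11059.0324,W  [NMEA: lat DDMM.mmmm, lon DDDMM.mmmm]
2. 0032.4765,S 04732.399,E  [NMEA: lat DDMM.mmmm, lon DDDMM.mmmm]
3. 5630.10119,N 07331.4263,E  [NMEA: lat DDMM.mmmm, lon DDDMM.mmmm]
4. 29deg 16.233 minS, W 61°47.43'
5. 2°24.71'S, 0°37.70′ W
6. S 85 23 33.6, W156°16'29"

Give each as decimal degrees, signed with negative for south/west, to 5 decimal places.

1. -28.47059, -110.98387
2. -0.54128, 47.53998
3. 56.50169, 73.52377
4. -29.27055, -61.79050
5. -2.41183, -0.62833
6. -85.39267, -156.27472

Point 1:
  Lat: degrees = first 2 digits = 28, minutes = 28.2354; 28 + 28.2354/60 = 28.470590
  hemisphere S, so the sign is −
  λ: split at 3 digits → 110° and 59.0324′; 110 + 59.0324/60 = 110.983873
  hemisphere W, so the sign is −
Point 2:
  Lat: split at 2 digits → 00° and 32.4765′; 0 + 32.4765/60 = 0.541275
  S ⇒ negate
  Longitude: degrees = first 3 digits = 47, minutes = 32.399; 47 + 32.399/60 = 47.539983
  E → positive
Point 3:
  Latitude: split at 2 digits → 56° and 30.10119′; 56 + 30.10119/60 = 56.501687
  N ⇒ keep positive
  Lon: degrees = first 3 digits = 73, minutes = 31.4263; 73 + 31.4263/60 = 73.523772
  E → positive
Point 4:
  Lat: 29 + 16.233/60 = 29.270550
  S ⇒ negate
  λ: 47.43′ = 0.790500°; total 61.790500
  W → negative
Point 5:
  Latitude: 24.71′ = 0.411833°; total 2.411833
  S → negative
  Lon: 0 + 37.7/60 = 0.628333
  W → negative
Point 6:
  Lat: 23′ + 33.6″ = 23.56000′; 85 + 23.56000/60 = 85.392667
  S ⇒ negate
  Lon: 16′ + 29″ = 16.48333′; 156 + 16.48333/60 = 156.274722
  hemisphere W, so the sign is −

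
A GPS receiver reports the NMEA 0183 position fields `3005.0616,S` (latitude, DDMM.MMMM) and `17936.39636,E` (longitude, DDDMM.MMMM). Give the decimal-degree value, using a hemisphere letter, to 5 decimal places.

30.08436° S, 179.60661° E

Lat: split at 2 digits → 30° and 5.0616′; 30 + 5.0616/60 = 30.084360
Longitude: split at 3 digits → 179° and 36.39636′; 179 + 36.39636/60 = 179.606606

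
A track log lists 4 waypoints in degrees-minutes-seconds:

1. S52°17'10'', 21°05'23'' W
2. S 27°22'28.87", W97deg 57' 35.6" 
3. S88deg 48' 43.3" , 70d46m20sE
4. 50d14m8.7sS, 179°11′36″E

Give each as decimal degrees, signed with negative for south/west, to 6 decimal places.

Point 1:
  Lat: 52° + 17/60 + 10/3600 = 52 + 0.283333 + 0.002778 = 52.2861111
  S ⇒ negate
  Longitude: 21° + 5/60 + 23/3600 = 21 + 0.083333 + 0.006389 = 21.0897222
  hemisphere W, so the sign is −
Point 2:
  Latitude: 27° + 22/60 + 28.87/3600 = 27 + 0.366667 + 0.008019 = 27.3746861
  S → negative
  λ: 97° + 57/60 + 35.6/3600 = 97 + 0.950000 + 0.009889 = 97.9598889
  W ⇒ negate
Point 3:
  φ: 88 + 48/60 + 43.3/3600 = 88.8120278
  hemisphere S, so the sign is −
  Lon: 46′ + 20″ = 46.33333′; 70 + 46.33333/60 = 70.7722222
  E → positive
Point 4:
  Lat: 50 + 14/60 + 8.7/3600 = 50.2357500
  S ⇒ negate
  Lon: 179° + 11/60 + 36/3600 = 179 + 0.183333 + 0.010000 = 179.1933333
  E → positive

1. -52.286111, -21.089722
2. -27.374686, -97.959889
3. -88.812028, 70.772222
4. -50.235750, 179.193333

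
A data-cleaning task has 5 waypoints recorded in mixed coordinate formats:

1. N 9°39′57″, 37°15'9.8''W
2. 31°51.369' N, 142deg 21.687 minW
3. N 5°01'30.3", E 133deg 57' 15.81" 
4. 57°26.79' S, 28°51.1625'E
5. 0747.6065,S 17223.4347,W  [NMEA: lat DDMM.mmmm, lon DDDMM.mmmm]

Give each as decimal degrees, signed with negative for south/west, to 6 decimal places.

1. 9.665833, -37.252722
2. 31.856150, -142.361450
3. 5.025083, 133.954392
4. -57.446500, 28.852708
5. -7.793442, -172.390578

Point 1:
  Lat: 39′ + 57″ = 39.95000′; 9 + 39.95000/60 = 9.6658333
  N → positive
  Lon: 37 + 15/60 + 9.8/3600 = 37.2527222
  hemisphere W, so the sign is −
Point 2:
  φ: 51.369′ = 0.856150°; total 31.8561500
  N → positive
  λ: 21.687′ = 0.361450°; total 142.3614500
  W → negative
Point 3:
  Latitude: 5 + 1/60 + 30.3/3600 = 5.0250833
  N → positive
  Longitude: 133° + 57/60 + 15.81/3600 = 133 + 0.950000 + 0.004392 = 133.9543917
  E → positive
Point 4:
  Lat: 57 + 26.79/60 = 57.4465000
  S ⇒ negate
  λ: 51.1625′ = 0.852708°; total 28.8527083
  E ⇒ keep positive
Point 5:
  Latitude: split at 2 digits → 07° and 47.6065′; 7 + 47.6065/60 = 7.7934417
  hemisphere S, so the sign is −
  Longitude: degrees = first 3 digits = 172, minutes = 23.4347; 172 + 23.4347/60 = 172.3905783
  hemisphere W, so the sign is −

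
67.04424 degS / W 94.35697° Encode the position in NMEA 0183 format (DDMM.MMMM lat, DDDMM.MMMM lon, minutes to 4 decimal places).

6702.6544,S / 09421.4182,W

Latitude: minutes = (67.044240 − 67) × 60 = 2.654400
λ: 94° + 0.356970 × 60 = 94° 21.418200′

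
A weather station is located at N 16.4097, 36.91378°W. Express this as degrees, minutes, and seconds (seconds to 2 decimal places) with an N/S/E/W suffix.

φ: 0.409700° → 24.58200′; 0.58200 × 60 = 34.9200″
λ: 0.913780 × 60 = 54.82680′ → 54′, remainder × 60 = 49.6080″

16°24′34.92″ N, 36°54′49.61″ W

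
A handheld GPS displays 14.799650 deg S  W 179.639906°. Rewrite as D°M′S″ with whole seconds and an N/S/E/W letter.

14°47′59″ S, 179°38′24″ W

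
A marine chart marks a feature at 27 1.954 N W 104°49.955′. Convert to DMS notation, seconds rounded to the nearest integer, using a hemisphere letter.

Lat: 1.95400′ → 1′ and 0.95400 × 60 = 57.24″
λ: 49.95500′ → 49′ and 0.95500 × 60 = 57.30″

27°01′57″ N, 104°49′57″ W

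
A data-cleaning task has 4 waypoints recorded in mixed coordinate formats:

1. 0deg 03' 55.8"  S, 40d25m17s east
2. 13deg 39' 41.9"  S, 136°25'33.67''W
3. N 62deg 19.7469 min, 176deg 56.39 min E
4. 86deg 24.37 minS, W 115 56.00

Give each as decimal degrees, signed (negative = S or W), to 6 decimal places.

1. -0.065500, 40.421389
2. -13.661639, -136.426019
3. 62.329115, 176.939833
4. -86.406167, -115.933333

Point 1:
  Latitude: 3′ + 55.8″ = 3.93000′; 0 + 3.93000/60 = 0.0655000
  S → negative
  λ: 40° + 25/60 + 17/3600 = 40 + 0.416667 + 0.004722 = 40.4213889
  E → positive
Point 2:
  Latitude: 39′ + 41.9″ = 39.69833′; 13 + 39.69833/60 = 13.6616389
  S → negative
  Longitude: 25′ + 33.67″ = 25.56117′; 136 + 25.56117/60 = 136.4260194
  W → negative
Point 3:
  φ: 62 + 19.7469/60 = 62.3291150
  N ⇒ keep positive
  Lon: 56.39′ = 0.939833°; total 176.9398333
  E → positive
Point 4:
  φ: 24.37′ = 0.406167°; total 86.4061667
  S → negative
  Longitude: 56′ = 0.933333°; total 115.9333333
  W → negative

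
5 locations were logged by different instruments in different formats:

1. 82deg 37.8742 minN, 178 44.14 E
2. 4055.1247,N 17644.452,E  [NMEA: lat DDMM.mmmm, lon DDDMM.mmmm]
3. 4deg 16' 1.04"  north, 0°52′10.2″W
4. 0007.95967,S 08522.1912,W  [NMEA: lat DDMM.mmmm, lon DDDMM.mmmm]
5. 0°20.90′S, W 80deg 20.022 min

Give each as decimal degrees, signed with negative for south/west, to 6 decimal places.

Point 1:
  φ: 82 + 37.8742/60 = 82.6312367
  N → positive
  Lon: 178 + 44.14/60 = 178.7356667
  E → positive
Point 2:
  Lat: degrees = first 2 digits = 40, minutes = 55.1247; 40 + 55.1247/60 = 40.9187450
  N → positive
  Longitude: split at 3 digits → 176° and 44.452′; 176 + 44.452/60 = 176.7408667
  E ⇒ keep positive
Point 3:
  φ: 16′ + 1.04″ = 16.01733′; 4 + 16.01733/60 = 4.2669556
  N → positive
  λ: 0 + 52/60 + 10.2/3600 = 0.8695000
  W ⇒ negate
Point 4:
  φ: degrees = first 2 digits = 0, minutes = 7.95967; 0 + 7.95967/60 = 0.1326612
  S → negative
  Longitude: split at 3 digits → 085° and 22.1912′; 85 + 22.1912/60 = 85.3698533
  W ⇒ negate
Point 5:
  φ: 0 + 20.9/60 = 0.3483333
  hemisphere S, so the sign is −
  Lon: 20.022′ = 0.333700°; total 80.3337000
  W → negative

1. 82.631237, 178.735667
2. 40.918745, 176.740867
3. 4.266956, -0.869500
4. -0.132661, -85.369853
5. -0.348333, -80.333700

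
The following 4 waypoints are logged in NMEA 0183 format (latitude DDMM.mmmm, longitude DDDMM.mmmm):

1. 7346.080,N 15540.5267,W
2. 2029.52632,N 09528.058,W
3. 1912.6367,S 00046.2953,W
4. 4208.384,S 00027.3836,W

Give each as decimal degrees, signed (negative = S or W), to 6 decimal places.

1. 73.768000, -155.675445
2. 20.492105, -95.467633
3. -19.210612, -0.771588
4. -42.139733, -0.456393

Point 1:
  Latitude: degrees = first 2 digits = 73, minutes = 46.08; 73 + 46.08/60 = 73.7680000
  N ⇒ keep positive
  Lon: split at 3 digits → 155° and 40.5267′; 155 + 40.5267/60 = 155.6754450
  hemisphere W, so the sign is −
Point 2:
  Latitude: split at 2 digits → 20° and 29.52632′; 20 + 29.52632/60 = 20.4921053
  N → positive
  Longitude: split at 3 digits → 095° and 28.058′; 95 + 28.058/60 = 95.4676333
  W → negative
Point 3:
  Latitude: degrees = first 2 digits = 19, minutes = 12.6367; 19 + 12.6367/60 = 19.2106117
  S → negative
  Longitude: split at 3 digits → 000° and 46.2953′; 0 + 46.2953/60 = 0.7715883
  W → negative
Point 4:
  Latitude: split at 2 digits → 42° and 8.384′; 42 + 8.384/60 = 42.1397333
  S → negative
  Longitude: degrees = first 3 digits = 0, minutes = 27.3836; 0 + 27.3836/60 = 0.4563933
  W ⇒ negate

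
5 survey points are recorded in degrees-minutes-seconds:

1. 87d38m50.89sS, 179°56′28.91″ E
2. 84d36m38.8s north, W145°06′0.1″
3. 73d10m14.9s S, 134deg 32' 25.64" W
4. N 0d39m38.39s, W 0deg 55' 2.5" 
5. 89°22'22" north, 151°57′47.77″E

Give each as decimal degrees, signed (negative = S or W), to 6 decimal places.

1. -87.647469, 179.941364
2. 84.610778, -145.100028
3. -73.170806, -134.540456
4. 0.660664, -0.917361
5. 89.372778, 151.963269

Point 1:
  Lat: 87 + 38/60 + 50.89/3600 = 87.6474694
  hemisphere S, so the sign is −
  Lon: 179 + 56/60 + 28.91/3600 = 179.9413639
  E → positive
Point 2:
  φ: 36′ + 38.8″ = 36.64667′; 84 + 36.64667/60 = 84.6107778
  N ⇒ keep positive
  Longitude: 6′ + 0.1″ = 6.00167′; 145 + 6.00167/60 = 145.1000278
  W → negative
Point 3:
  Lat: 73° + 10/60 + 14.9/3600 = 73 + 0.166667 + 0.004139 = 73.1708056
  hemisphere S, so the sign is −
  Lon: 32′ + 25.64″ = 32.42733′; 134 + 32.42733/60 = 134.5404556
  hemisphere W, so the sign is −
Point 4:
  Lat: 0 + 39/60 + 38.39/3600 = 0.6606639
  N → positive
  Longitude: 55′ + 2.5″ = 55.04167′; 0 + 55.04167/60 = 0.9173611
  W ⇒ negate
Point 5:
  Latitude: 89 + 22/60 + 22/3600 = 89.3727778
  N → positive
  Lon: 57′ + 47.77″ = 57.79617′; 151 + 57.79617/60 = 151.9632694
  E → positive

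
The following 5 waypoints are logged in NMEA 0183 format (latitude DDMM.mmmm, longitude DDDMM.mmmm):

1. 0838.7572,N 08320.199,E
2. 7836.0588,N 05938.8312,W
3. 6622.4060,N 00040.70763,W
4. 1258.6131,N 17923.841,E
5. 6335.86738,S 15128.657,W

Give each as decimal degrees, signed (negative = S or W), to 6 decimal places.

Point 1:
  φ: degrees = first 2 digits = 8, minutes = 38.7572; 8 + 38.7572/60 = 8.6459533
  N ⇒ keep positive
  λ: degrees = first 3 digits = 83, minutes = 20.199; 83 + 20.199/60 = 83.3366500
  E → positive
Point 2:
  φ: degrees = first 2 digits = 78, minutes = 36.0588; 78 + 36.0588/60 = 78.6009800
  N → positive
  λ: split at 3 digits → 059° and 38.8312′; 59 + 38.8312/60 = 59.6471867
  W ⇒ negate
Point 3:
  Lat: split at 2 digits → 66° and 22.406′; 66 + 22.406/60 = 66.3734333
  N → positive
  λ: degrees = first 3 digits = 0, minutes = 40.70763; 0 + 40.70763/60 = 0.6784605
  hemisphere W, so the sign is −
Point 4:
  Lat: split at 2 digits → 12° and 58.6131′; 12 + 58.6131/60 = 12.9768850
  N → positive
  λ: split at 3 digits → 179° and 23.841′; 179 + 23.841/60 = 179.3973500
  E → positive
Point 5:
  Lat: split at 2 digits → 63° and 35.86738′; 63 + 35.86738/60 = 63.5977897
  hemisphere S, so the sign is −
  Lon: degrees = first 3 digits = 151, minutes = 28.657; 151 + 28.657/60 = 151.4776167
  W → negative

1. 8.645953, 83.336650
2. 78.600980, -59.647187
3. 66.373433, -0.678461
4. 12.976885, 179.397350
5. -63.597790, -151.477617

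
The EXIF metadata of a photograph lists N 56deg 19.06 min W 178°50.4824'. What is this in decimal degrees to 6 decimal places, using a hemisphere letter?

56.317667° N, 178.841373° W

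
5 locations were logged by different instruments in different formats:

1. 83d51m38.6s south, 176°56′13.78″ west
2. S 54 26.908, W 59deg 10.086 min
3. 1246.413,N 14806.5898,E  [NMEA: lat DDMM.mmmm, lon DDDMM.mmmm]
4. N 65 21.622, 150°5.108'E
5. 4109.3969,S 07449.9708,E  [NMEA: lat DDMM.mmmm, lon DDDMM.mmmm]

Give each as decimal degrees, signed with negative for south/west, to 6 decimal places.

Point 1:
  Lat: 51′ + 38.6″ = 51.64333′; 83 + 51.64333/60 = 83.8607222
  S ⇒ negate
  Lon: 56′ + 13.78″ = 56.22967′; 176 + 56.22967/60 = 176.9371611
  W → negative
Point 2:
  φ: 26.908′ = 0.448467°; total 54.4484667
  S → negative
  Lon: 10.086′ = 0.168100°; total 59.1681000
  hemisphere W, so the sign is −
Point 3:
  Lat: degrees = first 2 digits = 12, minutes = 46.413; 12 + 46.413/60 = 12.7735500
  N → positive
  λ: degrees = first 3 digits = 148, minutes = 6.5898; 148 + 6.5898/60 = 148.1098300
  E ⇒ keep positive
Point 4:
  φ: 65 + 21.622/60 = 65.3603667
  N → positive
  Lon: 150 + 5.108/60 = 150.0851333
  E ⇒ keep positive
Point 5:
  Latitude: degrees = first 2 digits = 41, minutes = 9.3969; 41 + 9.3969/60 = 41.1566150
  S → negative
  Lon: degrees = first 3 digits = 74, minutes = 49.9708; 74 + 49.9708/60 = 74.8328467
  E ⇒ keep positive

1. -83.860722, -176.937161
2. -54.448467, -59.168100
3. 12.773550, 148.109830
4. 65.360367, 150.085133
5. -41.156615, 74.832847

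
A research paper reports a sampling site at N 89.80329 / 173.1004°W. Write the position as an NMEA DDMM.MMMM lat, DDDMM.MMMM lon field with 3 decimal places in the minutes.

8948.197,N / 17306.024,W

Lat: 89° + 0.803290 × 60 = 89° 48.19740′
Longitude: 173° + 0.100400 × 60 = 173° 6.02400′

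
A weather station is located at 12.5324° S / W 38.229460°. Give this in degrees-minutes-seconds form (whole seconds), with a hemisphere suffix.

12°31′57″ S, 38°13′46″ W

Latitude: whole degrees 12; 31.94400′ → 31′ and 56.64″
Lon: 0.229460° → 13.76760′; 0.76760 × 60 = 46.06″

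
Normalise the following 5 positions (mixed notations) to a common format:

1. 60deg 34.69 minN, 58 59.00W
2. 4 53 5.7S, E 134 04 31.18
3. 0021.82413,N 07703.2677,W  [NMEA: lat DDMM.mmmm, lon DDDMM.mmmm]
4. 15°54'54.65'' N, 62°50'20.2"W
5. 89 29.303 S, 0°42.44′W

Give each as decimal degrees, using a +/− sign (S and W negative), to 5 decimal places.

1. 60.57817, -58.98333
2. -4.88492, 134.07533
3. 0.36374, -77.05446
4. 15.91518, -62.83894
5. -89.48838, -0.70733

Point 1:
  Lat: 60 + 34.69/60 = 60.578167
  N ⇒ keep positive
  λ: 58 + 59/60 = 58.983333
  hemisphere W, so the sign is −
Point 2:
  Lat: 4° + 53/60 + 5.7/3600 = 4 + 0.883333 + 0.001583 = 4.884917
  S → negative
  λ: 134 + 4/60 + 31.18/3600 = 134.075328
  E ⇒ keep positive
Point 3:
  Latitude: split at 2 digits → 00° and 21.82413′; 0 + 21.82413/60 = 0.363736
  N → positive
  Lon: degrees = first 3 digits = 77, minutes = 3.2677; 77 + 3.2677/60 = 77.054462
  W ⇒ negate
Point 4:
  Latitude: 54′ + 54.65″ = 54.91083′; 15 + 54.91083/60 = 15.915181
  N ⇒ keep positive
  λ: 62 + 50/60 + 20.2/3600 = 62.838944
  W → negative
Point 5:
  Latitude: 89 + 29.303/60 = 89.488383
  S → negative
  λ: 0 + 42.44/60 = 0.707333
  W ⇒ negate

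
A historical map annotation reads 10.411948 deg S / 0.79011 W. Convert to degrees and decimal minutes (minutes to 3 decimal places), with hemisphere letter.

φ: fractional part 0.411948 → 24.71688 minutes
Lon: 0° + 0.790110 × 60 = 0° 47.40660′

10° 24.717′ S, 0° 47.407′ W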